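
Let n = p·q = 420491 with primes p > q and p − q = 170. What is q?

Since p = q + 170, we have 420491 = q(q + 170), so q² + 170q − 420491 = 0.
Discriminant: 170² + 4·420491 = 28900 + 1681964 = 1710864; √1710864 = 1308.
q = (−170 + 1308)/2 = 569, and p = q + 170 = 739.
Check: 569 · 739 = 420491.

569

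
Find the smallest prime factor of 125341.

125341 is odd.
Digit sum 16, not divisible by 3.
Ends in 1: not divisible by 5.
7: 125341 = 7·17905 + 6
11: 125341 = 11·11394 + 7
13: 125341 = 13·9641 + 8
17: 125341 = 17·7373

17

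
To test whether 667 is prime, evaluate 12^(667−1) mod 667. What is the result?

12^1 ≡ 12 (mod 667)
12^2 ≡ 12^2 = 144 ≡ 144 (mod 667)
12^4 ≡ 144^2 = 20736 ≡ 59 (mod 667)
12^8 ≡ 59^2 = 3481 ≡ 146 (mod 667)
12^16 ≡ 146^2 = 21316 ≡ 639 (mod 667)
12^32 ≡ 639^2 = 408321 ≡ 117 (mod 667)
12^64 ≡ 117^2 = 13689 ≡ 349 (mod 667)
12^128 ≡ 349^2 = 121801 ≡ 407 (mod 667)
12^256 ≡ 407^2 = 165649 ≡ 233 (mod 667)
12^512 ≡ 233^2 = 54289 ≡ 262 (mod 667)
666 = 512 + 128 + 16 + 8 + 2 in binary powers of 2.
So 12^666 ≡ 262 · 407 · 639 · 146 · 144 ≡ 492 (mod 667).
Since 492 ≠ 1, base 12 is a Fermat witness: 667 is composite.

492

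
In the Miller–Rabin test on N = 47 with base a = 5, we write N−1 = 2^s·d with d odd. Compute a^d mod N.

47 − 1 = 46 = 2^1 · 23, so d = 23.
5^1 ≡ 5 (mod 47)
5^2 ≡ 5^2 = 25 ≡ 25 (mod 47)
5^4 ≡ 25^2 = 625 ≡ 14 (mod 47)
5^8 ≡ 14^2 = 196 ≡ 8 (mod 47)
5^16 ≡ 8^2 = 64 ≡ 17 (mod 47)
23 = 16 + 4 + 2 + 1 in binary powers of 2.
So 5^23 ≡ 17 · 14 · 25 · 5 ≡ 46 (mod 47).
Since 5^d ≡ 46 (mod 47), base 5 does not prove 47 composite.

46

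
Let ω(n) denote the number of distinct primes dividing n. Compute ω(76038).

5

76038 = 2 · 38019
38019 = 3 · 12673
12673 = 19 · 667
667 = 23 · 29
76038 = 2 · 3 · 19 · 23 · 29, which has 5 distinct prime factors.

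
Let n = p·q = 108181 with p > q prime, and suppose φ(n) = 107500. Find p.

431

φ(n) = (p−1)(q−1) = n − (p+q) + 1, so p + q = 108181 − 107500 + 1 = 682.
p and q are the roots of t² − 682t + 108181 = 0.
Discriminant: 682² − 4·108181 = 465124 − 432724 = 32400; √32400 = 180.
q = (682 − 180)/2 = 251, p = (682 + 180)/2 = 431.
Check: 251 · 431 = 108181.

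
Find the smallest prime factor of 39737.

39737 is odd.
Digit sum 29, not divisible by 3.
Ends in 7: not divisible by 5.
7: 39737 = 7·5676 + 5
11: 39737 = 11·3612 + 5
13: 39737 = 13·3056 + 9
17: 39737 = 17·2337 + 8
19: 39737 = 19·2091 + 8
23: 39737 = 23·1727 + 16
29: 39737 = 29·1370 + 7
31: 39737 = 31·1281 + 26
37: 39737 = 37·1073 + 36
41: 39737 = 41·969 + 8
43: 39737 = 43·924 + 5
47: 39737 = 47·845 + 22
53: 39737 = 53·749 + 40
59: 39737 = 59·673 + 30
61: 39737 = 61·651 + 26
67: 39737 = 67·593 + 6
71: 39737 = 71·559 + 48
73: 39737 = 73·544 + 25
79: 39737 = 79·503

79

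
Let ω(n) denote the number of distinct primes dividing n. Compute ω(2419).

2

2419 = 41 · 59
2419 = 41 · 59, which has 2 distinct prime factors.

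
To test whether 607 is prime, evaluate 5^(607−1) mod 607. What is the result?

5^1 ≡ 5 (mod 607)
5^2 ≡ 5^2 = 25 ≡ 25 (mod 607)
5^4 ≡ 25^2 = 625 ≡ 18 (mod 607)
5^8 ≡ 18^2 = 324 ≡ 324 (mod 607)
5^16 ≡ 324^2 = 104976 ≡ 572 (mod 607)
5^32 ≡ 572^2 = 327184 ≡ 11 (mod 607)
5^64 ≡ 11^2 = 121 ≡ 121 (mod 607)
5^128 ≡ 121^2 = 14641 ≡ 73 (mod 607)
5^256 ≡ 73^2 = 5329 ≡ 473 (mod 607)
5^512 ≡ 473^2 = 223729 ≡ 353 (mod 607)
606 = 512 + 64 + 16 + 8 + 4 + 2 in binary powers of 2.
So 5^606 ≡ 353 · 121 · 572 · 324 · 18 · 25 ≡ 1 (mod 607).
Since the result is 1, base 5 gives no evidence that 607 is composite.

1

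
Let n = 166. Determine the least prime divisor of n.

2

166 is even: 2 divides it.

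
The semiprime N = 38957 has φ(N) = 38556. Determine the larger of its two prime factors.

φ(n) = (p−1)(q−1) = n − (p+q) + 1, so p + q = 38957 − 38556 + 1 = 402.
p and q are the roots of t² − 402t + 38957 = 0.
Discriminant: 402² − 4·38957 = 161604 − 155828 = 5776; √5776 = 76.
q = (402 − 76)/2 = 163, p = (402 + 76)/2 = 239.
Check: 163 · 239 = 38957.

239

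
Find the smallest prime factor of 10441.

10441 is odd.
Digit sum 10, not divisible by 3.
Ends in 1: not divisible by 5.
7: 10441 = 7·1491 + 4
11: 10441 = 11·949 + 2
13: 10441 = 13·803 + 2
17: 10441 = 17·614 + 3
19: 10441 = 19·549 + 10
23: 10441 = 23·453 + 22
29: 10441 = 29·360 + 1
31: 10441 = 31·336 + 25
37: 10441 = 37·282 + 7
41: 10441 = 41·254 + 27
43: 10441 = 43·242 + 35
47: 10441 = 47·222 + 7
53: 10441 = 53·197

53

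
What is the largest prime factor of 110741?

73

110741 = 37 · 2993
2993 = 41 · 73
73 is prime.
So 110741 = 37 · 41 · 73; the largest prime factor is 73.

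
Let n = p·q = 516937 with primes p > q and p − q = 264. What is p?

863

Since p = q + 264, we have 516937 = q(q + 264), so q² + 264q − 516937 = 0.
Discriminant: 264² + 4·516937 = 69696 + 2067748 = 2137444; √2137444 = 1462.
q = (−264 + 1462)/2 = 599, and p = q + 264 = 863.
Check: 599 · 863 = 516937.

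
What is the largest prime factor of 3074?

3074 = 2 · 1537
1537 = 29 · 53
53 is prime.
So 3074 = 2 · 29 · 53; the largest prime factor is 53.

53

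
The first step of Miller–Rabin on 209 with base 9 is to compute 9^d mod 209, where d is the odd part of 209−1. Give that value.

25

209 − 1 = 208 = 2^4 · 13, so d = 13.
9^1 ≡ 9 (mod 209)
9^2 ≡ 9^2 = 81 ≡ 81 (mod 209)
9^4 ≡ 81^2 = 6561 ≡ 82 (mod 209)
9^8 ≡ 82^2 = 6724 ≡ 36 (mod 209)
13 = 8 + 4 + 1 in binary powers of 2.
So 9^13 ≡ 36 · 82 · 9 ≡ 25 (mod 209).
Squaring chain: 25 → 207 → 4 → 16; never reaches −1, so base 9 is a Miller–Rabin witness that 209 is composite.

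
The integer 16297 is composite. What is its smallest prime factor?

43

16297 is odd.
Digit sum 25, not divisible by 3.
Ends in 7: not divisible by 5.
7: 16297 = 7·2328 + 1
11: 16297 = 11·1481 + 6
13: 16297 = 13·1253 + 8
17: 16297 = 17·958 + 11
19: 16297 = 19·857 + 14
23: 16297 = 23·708 + 13
29: 16297 = 29·561 + 28
31: 16297 = 31·525 + 22
37: 16297 = 37·440 + 17
41: 16297 = 41·397 + 20
43: 16297 = 43·379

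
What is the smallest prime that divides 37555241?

37555241 is odd.
Digit sum 32, not divisible by 3.
Ends in 1: not divisible by 5.
7: 37555241 = 7·5365034 + 3
11: 37555241 = 11·3414112 + 9
13: 37555241 = 13·2888864 + 9
17: 37555241 = 17·2209131 + 14
19: 37555241 = 19·1976591 + 12
23: 37555241 = 23·1632836 + 13
29: 37555241 = 29·1295008 + 9
31: 37555241 = 31·1211459 + 12
37: 37555241 = 37·1015006 + 19
41: 37555241 = 41·915981 + 20
43: 37555241 = 43·873377 + 30
47: 37555241 = 47·799047 + 32
53: 37555241 = 53·708589 + 24
59: 37555241 = 59·636529 + 30
61: 37555241 = 61·615659 + 42
67: 37555241 = 67·560525 + 66
71: 37555241 = 71·528947 + 4
73: 37555241 = 73·514455 + 26
79: 37555241 = 79·475382 + 63
83: 37555241 = 83·452472 + 65
89: 37555241 = 89·421969

89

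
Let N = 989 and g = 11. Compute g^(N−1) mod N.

441

11^1 ≡ 11 (mod 989)
11^2 ≡ 11^2 = 121 ≡ 121 (mod 989)
11^4 ≡ 121^2 = 14641 ≡ 795 (mod 989)
11^8 ≡ 795^2 = 632025 ≡ 54 (mod 989)
11^16 ≡ 54^2 = 2916 ≡ 938 (mod 989)
11^32 ≡ 938^2 = 879844 ≡ 623 (mod 989)
11^64 ≡ 623^2 = 388129 ≡ 441 (mod 989)
11^128 ≡ 441^2 = 194481 ≡ 637 (mod 989)
11^256 ≡ 637^2 = 405769 ≡ 279 (mod 989)
11^512 ≡ 279^2 = 77841 ≡ 699 (mod 989)
988 = 512 + 256 + 128 + 64 + 16 + 8 + 4 in binary powers of 2.
So 11^988 ≡ 699 · 279 · 637 · 441 · 938 · 54 · 795 ≡ 441 (mod 989).
Since 441 ≠ 1, base 11 is a Fermat witness: 989 is composite.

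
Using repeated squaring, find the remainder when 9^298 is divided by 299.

9^1 ≡ 9 (mod 299)
9^2 ≡ 9^2 = 81 ≡ 81 (mod 299)
9^4 ≡ 81^2 = 6561 ≡ 282 (mod 299)
9^8 ≡ 282^2 = 79524 ≡ 289 (mod 299)
9^16 ≡ 289^2 = 83521 ≡ 100 (mod 299)
9^32 ≡ 100^2 = 10000 ≡ 133 (mod 299)
9^64 ≡ 133^2 = 17689 ≡ 48 (mod 299)
9^128 ≡ 48^2 = 2304 ≡ 211 (mod 299)
9^256 ≡ 211^2 = 44521 ≡ 269 (mod 299)
298 = 256 + 32 + 8 + 2 in binary powers of 2.
So 9^298 ≡ 269 · 133 · 289 · 81 ≡ 9 (mod 299).
Since 9 ≠ 1, base 9 is a Fermat witness: 299 is composite.

9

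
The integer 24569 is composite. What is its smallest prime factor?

24569 is odd.
Digit sum 26, not divisible by 3.
Ends in 9: not divisible by 5.
7: 24569 = 7·3509 + 6
11: 24569 = 11·2233 + 6
13: 24569 = 13·1889 + 12
17: 24569 = 17·1445 + 4
19: 24569 = 19·1293 + 2
23: 24569 = 23·1068 + 5
29: 24569 = 29·847 + 6
31: 24569 = 31·792 + 17
37: 24569 = 37·664 + 1
41: 24569 = 41·599 + 10
43: 24569 = 43·571 + 16
47: 24569 = 47·522 + 35
53: 24569 = 53·463 + 30
59: 24569 = 59·416 + 25
61: 24569 = 61·402 + 47
67: 24569 = 67·366 + 47
71: 24569 = 71·346 + 3
73: 24569 = 73·336 + 41
79: 24569 = 79·311

79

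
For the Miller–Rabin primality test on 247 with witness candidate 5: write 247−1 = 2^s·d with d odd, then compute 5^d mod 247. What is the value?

216

247 − 1 = 246 = 2^1 · 123, so d = 123.
5^1 ≡ 5 (mod 247)
5^2 ≡ 5^2 = 25 ≡ 25 (mod 247)
5^4 ≡ 25^2 = 625 ≡ 131 (mod 247)
5^8 ≡ 131^2 = 17161 ≡ 118 (mod 247)
5^16 ≡ 118^2 = 13924 ≡ 92 (mod 247)
5^32 ≡ 92^2 = 8464 ≡ 66 (mod 247)
5^64 ≡ 66^2 = 4356 ≡ 157 (mod 247)
123 = 64 + 32 + 16 + 8 + 2 + 1 in binary powers of 2.
So 5^123 ≡ 157 · 66 · 92 · 118 · 25 · 5 ≡ 216 (mod 247).
Squaring chain: 216; never reaches −1, so base 5 is a Miller–Rabin witness that 247 is composite.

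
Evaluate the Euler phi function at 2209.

2162

Factor: 2209 = 47^2.
φ(2209) = 47^1·(47−1) = 2162.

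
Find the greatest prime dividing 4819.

4819 = 61 · 79
79 is prime.
So 4819 = 61 · 79; the largest prime factor is 79.

79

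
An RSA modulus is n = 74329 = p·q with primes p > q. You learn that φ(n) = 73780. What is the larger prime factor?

311

φ(n) = (p−1)(q−1) = n − (p+q) + 1, so p + q = 74329 − 73780 + 1 = 550.
p and q are the roots of t² − 550t + 74329 = 0.
Discriminant: 550² − 4·74329 = 302500 − 297316 = 5184; √5184 = 72.
q = (550 − 72)/2 = 239, p = (550 + 72)/2 = 311.
Check: 239 · 311 = 74329.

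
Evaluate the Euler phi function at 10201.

Factor: 10201 = 101^2.
φ(10201) = 101^1·(101−1) = 10100.

10100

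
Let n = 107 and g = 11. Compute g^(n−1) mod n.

1

11^1 ≡ 11 (mod 107)
11^2 ≡ 11^2 = 121 ≡ 14 (mod 107)
11^4 ≡ 14^2 = 196 ≡ 89 (mod 107)
11^8 ≡ 89^2 = 7921 ≡ 3 (mod 107)
11^16 ≡ 3^2 = 9 ≡ 9 (mod 107)
11^32 ≡ 9^2 = 81 ≡ 81 (mod 107)
11^64 ≡ 81^2 = 6561 ≡ 34 (mod 107)
106 = 64 + 32 + 8 + 2 in binary powers of 2.
So 11^106 ≡ 34 · 81 · 3 · 14 ≡ 1 (mod 107).
Since the result is 1, base 11 gives no evidence that 107 is composite.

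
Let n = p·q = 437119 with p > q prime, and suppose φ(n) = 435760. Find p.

839

φ(n) = (p−1)(q−1) = n − (p+q) + 1, so p + q = 437119 − 435760 + 1 = 1360.
p and q are the roots of t² − 1360t + 437119 = 0.
Discriminant: 1360² − 4·437119 = 1849600 − 1748476 = 101124; √101124 = 318.
q = (1360 − 318)/2 = 521, p = (1360 + 318)/2 = 839.
Check: 521 · 839 = 437119.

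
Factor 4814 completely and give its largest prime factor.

4814 = 2 · 2407
2407 = 29 · 83
83 is prime.
So 4814 = 2 · 29 · 83; the largest prime factor is 83.

83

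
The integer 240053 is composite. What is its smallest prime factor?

240053 is odd.
Digit sum 14, not divisible by 3.
Ends in 3: not divisible by 5.
7: 240053 = 7·34293 + 2
11: 240053 = 11·21823

11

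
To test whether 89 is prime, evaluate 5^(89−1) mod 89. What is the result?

5^1 ≡ 5 (mod 89)
5^2 ≡ 5^2 = 25 ≡ 25 (mod 89)
5^4 ≡ 25^2 = 625 ≡ 2 (mod 89)
5^8 ≡ 2^2 = 4 ≡ 4 (mod 89)
5^16 ≡ 4^2 = 16 ≡ 16 (mod 89)
5^32 ≡ 16^2 = 256 ≡ 78 (mod 89)
5^64 ≡ 78^2 = 6084 ≡ 32 (mod 89)
88 = 64 + 16 + 8 in binary powers of 2.
So 5^88 ≡ 32 · 16 · 4 ≡ 1 (mod 89).
Since the result is 1, base 5 gives no evidence that 89 is composite.

1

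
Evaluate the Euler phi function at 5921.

Factor: 5921 = 31 · 191.
φ(5921) = (31−1) · (191−1) = 30 · 190 = 5700.

5700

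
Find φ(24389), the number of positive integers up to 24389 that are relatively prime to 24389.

Factor: 24389 = 29^3.
φ(24389) = 29^2·(29−1) = 23548.

23548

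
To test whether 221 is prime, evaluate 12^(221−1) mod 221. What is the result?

157

12^1 ≡ 12 (mod 221)
12^2 ≡ 12^2 = 144 ≡ 144 (mod 221)
12^4 ≡ 144^2 = 20736 ≡ 183 (mod 221)
12^8 ≡ 183^2 = 33489 ≡ 118 (mod 221)
12^16 ≡ 118^2 = 13924 ≡ 1 (mod 221)
12^32 ≡ 1^2 = 1 ≡ 1 (mod 221)
12^64 ≡ 1^2 = 1 ≡ 1 (mod 221)
12^128 ≡ 1^2 = 1 ≡ 1 (mod 221)
220 = 128 + 64 + 16 + 8 + 4 in binary powers of 2.
So 12^220 ≡ 1 · 1 · 1 · 118 · 183 ≡ 157 (mod 221).
Since 157 ≠ 1, base 12 is a Fermat witness: 221 is composite.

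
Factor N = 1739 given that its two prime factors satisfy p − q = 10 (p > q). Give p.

47

Since p = q + 10, we have 1739 = q(q + 10), so q² + 10q − 1739 = 0.
Discriminant: 10² + 4·1739 = 100 + 6956 = 7056; √7056 = 84.
q = (−10 + 84)/2 = 37, and p = q + 10 = 47.
Check: 37 · 47 = 1739.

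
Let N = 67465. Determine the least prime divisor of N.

5

67465 is odd.
Digit sum 28, not divisible by 3.
Ends in 5: divisible by 5.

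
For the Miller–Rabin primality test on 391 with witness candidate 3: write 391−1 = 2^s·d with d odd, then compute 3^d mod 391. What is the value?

391 − 1 = 390 = 2^1 · 195, so d = 195.
3^1 ≡ 3 (mod 391)
3^2 ≡ 3^2 = 9 ≡ 9 (mod 391)
3^4 ≡ 9^2 = 81 ≡ 81 (mod 391)
3^8 ≡ 81^2 = 6561 ≡ 305 (mod 391)
3^16 ≡ 305^2 = 93025 ≡ 358 (mod 391)
3^32 ≡ 358^2 = 128164 ≡ 307 (mod 391)
3^64 ≡ 307^2 = 94249 ≡ 18 (mod 391)
3^128 ≡ 18^2 = 324 ≡ 324 (mod 391)
195 = 128 + 64 + 2 + 1 in binary powers of 2.
So 3^195 ≡ 324 · 18 · 9 · 3 ≡ 282 (mod 391).
Squaring chain: 282; never reaches −1, so base 3 is a Miller–Rabin witness that 391 is composite.

282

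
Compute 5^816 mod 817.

5^1 ≡ 5 (mod 817)
5^2 ≡ 5^2 = 25 ≡ 25 (mod 817)
5^4 ≡ 25^2 = 625 ≡ 625 (mod 817)
5^8 ≡ 625^2 = 390625 ≡ 99 (mod 817)
5^16 ≡ 99^2 = 9801 ≡ 814 (mod 817)
5^32 ≡ 814^2 = 662596 ≡ 9 (mod 817)
5^64 ≡ 9^2 = 81 ≡ 81 (mod 817)
5^128 ≡ 81^2 = 6561 ≡ 25 (mod 817)
5^256 ≡ 25^2 = 625 ≡ 625 (mod 817)
5^512 ≡ 625^2 = 390625 ≡ 99 (mod 817)
816 = 512 + 256 + 32 + 16 in binary powers of 2.
So 5^816 ≡ 99 · 625 · 9 · 814 ≡ 140 (mod 817).
Since 140 ≠ 1, base 5 is a Fermat witness: 817 is composite.

140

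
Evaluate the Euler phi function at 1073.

1008

Factor: 1073 = 29 · 37.
φ(1073) = (29−1) · (37−1) = 28 · 36 = 1008.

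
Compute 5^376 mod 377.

326

5^1 ≡ 5 (mod 377)
5^2 ≡ 5^2 = 25 ≡ 25 (mod 377)
5^4 ≡ 25^2 = 625 ≡ 248 (mod 377)
5^8 ≡ 248^2 = 61504 ≡ 53 (mod 377)
5^16 ≡ 53^2 = 2809 ≡ 170 (mod 377)
5^32 ≡ 170^2 = 28900 ≡ 248 (mod 377)
5^64 ≡ 248^2 = 61504 ≡ 53 (mod 377)
5^128 ≡ 53^2 = 2809 ≡ 170 (mod 377)
5^256 ≡ 170^2 = 28900 ≡ 248 (mod 377)
376 = 256 + 64 + 32 + 16 + 8 in binary powers of 2.
So 5^376 ≡ 248 · 53 · 248 · 170 · 53 ≡ 326 (mod 377).
Since 326 ≠ 1, base 5 is a Fermat witness: 377 is composite.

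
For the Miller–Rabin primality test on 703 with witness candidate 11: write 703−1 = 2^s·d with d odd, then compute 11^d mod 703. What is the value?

703 − 1 = 702 = 2^1 · 351, so d = 351.
11^1 ≡ 11 (mod 703)
11^2 ≡ 11^2 = 121 ≡ 121 (mod 703)
11^4 ≡ 121^2 = 14641 ≡ 581 (mod 703)
11^8 ≡ 581^2 = 337561 ≡ 121 (mod 703)
11^16 ≡ 121^2 = 14641 ≡ 581 (mod 703)
11^32 ≡ 581^2 = 337561 ≡ 121 (mod 703)
11^64 ≡ 121^2 = 14641 ≡ 581 (mod 703)
11^128 ≡ 581^2 = 337561 ≡ 121 (mod 703)
11^256 ≡ 121^2 = 14641 ≡ 581 (mod 703)
351 = 256 + 64 + 16 + 8 + 4 + 2 + 1 in binary powers of 2.
So 11^351 ≡ 581 · 581 · 581 · 121 · 581 · 121 · 11 ≡ 628 (mod 703).
Squaring chain: 628; never reaches −1, so base 11 is a Miller–Rabin witness that 703 is composite.

628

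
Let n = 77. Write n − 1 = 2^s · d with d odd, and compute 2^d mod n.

77 − 1 = 76 = 2^2 · 19, so d = 19.
2^1 ≡ 2 (mod 77)
2^2 ≡ 2^2 = 4 ≡ 4 (mod 77)
2^4 ≡ 4^2 = 16 ≡ 16 (mod 77)
2^8 ≡ 16^2 = 256 ≡ 25 (mod 77)
2^16 ≡ 25^2 = 625 ≡ 9 (mod 77)
19 = 16 + 2 + 1 in binary powers of 2.
So 2^19 ≡ 9 · 4 · 2 ≡ 72 (mod 77).
Squaring chain: 72 → 25; never reaches −1, so base 2 is a Miller–Rabin witness that 77 is composite.

72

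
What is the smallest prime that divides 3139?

3139 is odd.
Digit sum 16, not divisible by 3.
Ends in 9: not divisible by 5.
7: 3139 = 7·448 + 3
11: 3139 = 11·285 + 4
13: 3139 = 13·241 + 6
17: 3139 = 17·184 + 11
19: 3139 = 19·165 + 4
23: 3139 = 23·136 + 11
29: 3139 = 29·108 + 7
31: 3139 = 31·101 + 8
37: 3139 = 37·84 + 31
41: 3139 = 41·76 + 23
43: 3139 = 43·73

43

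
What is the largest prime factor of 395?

79

395 = 5 · 79
79 is prime.
So 395 = 5 · 79; the largest prime factor is 79.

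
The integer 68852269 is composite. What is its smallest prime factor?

89

68852269 is odd.
Digit sum 46, not divisible by 3.
Ends in 9: not divisible by 5.
7: 68852269 = 7·9836038 + 3
11: 68852269 = 11·6259297 + 2
13: 68852269 = 13·5296328 + 5
17: 68852269 = 17·4050133 + 8
19: 68852269 = 19·3623803 + 12
23: 68852269 = 23·2993576 + 21
29: 68852269 = 29·2374216 + 5
31: 68852269 = 31·2221040 + 29
37: 68852269 = 37·1860872 + 5
41: 68852269 = 41·1679323 + 26
43: 68852269 = 43·1601215 + 24
47: 68852269 = 47·1464941 + 42
53: 68852269 = 53·1299099 + 22
59: 68852269 = 59·1166987 + 36
61: 68852269 = 61·1128725 + 44
67: 68852269 = 67·1027645 + 54
71: 68852269 = 71·969750 + 19
73: 68852269 = 73·943181 + 56
79: 68852269 = 79·871547 + 56
83: 68852269 = 83·829545 + 34
89: 68852269 = 89·773621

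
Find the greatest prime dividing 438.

73

438 = 2 · 219
219 = 3 · 73
73 is prime.
So 438 = 2 · 3 · 73; the largest prime factor is 73.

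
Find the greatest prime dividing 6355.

6355 = 5 · 1271
1271 = 31 · 41
41 is prime.
So 6355 = 5 · 31 · 41; the largest prime factor is 41.

41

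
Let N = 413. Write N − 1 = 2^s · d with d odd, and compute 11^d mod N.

165

413 − 1 = 412 = 2^2 · 103, so d = 103.
11^1 ≡ 11 (mod 413)
11^2 ≡ 11^2 = 121 ≡ 121 (mod 413)
11^4 ≡ 121^2 = 14641 ≡ 186 (mod 413)
11^8 ≡ 186^2 = 34596 ≡ 317 (mod 413)
11^16 ≡ 317^2 = 100489 ≡ 130 (mod 413)
11^32 ≡ 130^2 = 16900 ≡ 380 (mod 413)
11^64 ≡ 380^2 = 144400 ≡ 263 (mod 413)
103 = 64 + 32 + 4 + 2 + 1 in binary powers of 2.
So 11^103 ≡ 263 · 380 · 186 · 121 · 11 ≡ 165 (mod 413).
Squaring chain: 165 → 380; never reaches −1, so base 11 is a Miller–Rabin witness that 413 is composite.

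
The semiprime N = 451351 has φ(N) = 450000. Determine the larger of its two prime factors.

751

φ(n) = (p−1)(q−1) = n − (p+q) + 1, so p + q = 451351 − 450000 + 1 = 1352.
p and q are the roots of t² − 1352t + 451351 = 0.
Discriminant: 1352² − 4·451351 = 1827904 − 1805404 = 22500; √22500 = 150.
q = (1352 − 150)/2 = 601, p = (1352 + 150)/2 = 751.
Check: 601 · 751 = 451351.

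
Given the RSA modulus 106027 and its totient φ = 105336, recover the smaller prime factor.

229

φ(n) = (p−1)(q−1) = n − (p+q) + 1, so p + q = 106027 − 105336 + 1 = 692.
p and q are the roots of t² − 692t + 106027 = 0.
Discriminant: 692² − 4·106027 = 478864 − 424108 = 54756; √54756 = 234.
q = (692 − 234)/2 = 229, p = (692 + 234)/2 = 463.
Check: 229 · 463 = 106027.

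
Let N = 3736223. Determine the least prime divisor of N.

37

3736223 is odd.
Digit sum 26, not divisible by 3.
Ends in 3: not divisible by 5.
7: 3736223 = 7·533746 + 1
11: 3736223 = 11·339656 + 7
13: 3736223 = 13·287401 + 10
17: 3736223 = 17·219777 + 14
19: 3736223 = 19·196643 + 6
23: 3736223 = 23·162444 + 11
29: 3736223 = 29·128835 + 8
31: 3736223 = 31·120523 + 10
37: 3736223 = 37·100979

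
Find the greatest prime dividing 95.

19

95 = 5 · 19
19 is prime.
So 95 = 5 · 19; the largest prime factor is 19.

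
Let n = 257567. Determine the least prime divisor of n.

257567 is odd.
Digit sum 32, not divisible by 3.
Ends in 7: not divisible by 5.
7: 257567 = 7·36795 + 2
11: 257567 = 11·23415 + 2
13: 257567 = 13·19812 + 11
17: 257567 = 17·15151

17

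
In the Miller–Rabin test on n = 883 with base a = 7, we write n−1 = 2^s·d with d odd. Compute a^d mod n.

882

883 − 1 = 882 = 2^1 · 441, so d = 441.
7^1 ≡ 7 (mod 883)
7^2 ≡ 7^2 = 49 ≡ 49 (mod 883)
7^4 ≡ 49^2 = 2401 ≡ 635 (mod 883)
7^8 ≡ 635^2 = 403225 ≡ 577 (mod 883)
7^16 ≡ 577^2 = 332929 ≡ 38 (mod 883)
7^32 ≡ 38^2 = 1444 ≡ 561 (mod 883)
7^64 ≡ 561^2 = 314721 ≡ 373 (mod 883)
7^128 ≡ 373^2 = 139129 ≡ 498 (mod 883)
7^256 ≡ 498^2 = 248004 ≡ 764 (mod 883)
441 = 256 + 128 + 32 + 16 + 8 + 1 in binary powers of 2.
So 7^441 ≡ 764 · 498 · 561 · 38 · 577 · 7 ≡ 882 (mod 883).
Since 7^d ≡ 882 (mod 883), base 7 does not prove 883 composite.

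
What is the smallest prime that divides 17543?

17543 is odd.
Digit sum 20, not divisible by 3.
Ends in 3: not divisible by 5.
7: 17543 = 7·2506 + 1
11: 17543 = 11·1594 + 9
13: 17543 = 13·1349 + 6
17: 17543 = 17·1031 + 16
19: 17543 = 19·923 + 6
23: 17543 = 23·762 + 17
29: 17543 = 29·604 + 27
31: 17543 = 31·565 + 28
37: 17543 = 37·474 + 5
41: 17543 = 41·427 + 36
43: 17543 = 43·407 + 42
47: 17543 = 47·373 + 12
53: 17543 = 53·331

53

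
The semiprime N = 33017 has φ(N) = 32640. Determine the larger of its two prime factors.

φ(n) = (p−1)(q−1) = n − (p+q) + 1, so p + q = 33017 − 32640 + 1 = 378.
p and q are the roots of t² − 378t + 33017 = 0.
Discriminant: 378² − 4·33017 = 142884 − 132068 = 10816; √10816 = 104.
q = (378 − 104)/2 = 137, p = (378 + 104)/2 = 241.
Check: 137 · 241 = 33017.

241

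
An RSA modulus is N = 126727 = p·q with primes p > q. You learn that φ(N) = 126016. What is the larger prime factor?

359

φ(n) = (p−1)(q−1) = n − (p+q) + 1, so p + q = 126727 − 126016 + 1 = 712.
p and q are the roots of t² − 712t + 126727 = 0.
Discriminant: 712² − 4·126727 = 506944 − 506908 = 36; √36 = 6.
q = (712 − 6)/2 = 353, p = (712 + 6)/2 = 359.
Check: 353 · 359 = 126727.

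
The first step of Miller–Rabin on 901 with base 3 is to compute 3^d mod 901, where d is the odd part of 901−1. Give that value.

901 − 1 = 900 = 2^2 · 225, so d = 225.
3^1 ≡ 3 (mod 901)
3^2 ≡ 3^2 = 9 ≡ 9 (mod 901)
3^4 ≡ 9^2 = 81 ≡ 81 (mod 901)
3^8 ≡ 81^2 = 6561 ≡ 254 (mod 901)
3^16 ≡ 254^2 = 64516 ≡ 545 (mod 901)
3^32 ≡ 545^2 = 297025 ≡ 596 (mod 901)
3^64 ≡ 596^2 = 355216 ≡ 222 (mod 901)
3^128 ≡ 222^2 = 49284 ≡ 630 (mod 901)
225 = 128 + 64 + 32 + 1 in binary powers of 2.
So 3^225 ≡ 630 · 222 · 596 · 3 ≡ 734 (mod 901).
Squaring chain: 734 → 859; never reaches −1, so base 3 is a Miller–Rabin witness that 901 is composite.

734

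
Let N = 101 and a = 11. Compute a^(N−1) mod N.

11^1 ≡ 11 (mod 101)
11^2 ≡ 11^2 = 121 ≡ 20 (mod 101)
11^4 ≡ 20^2 = 400 ≡ 97 (mod 101)
11^8 ≡ 97^2 = 9409 ≡ 16 (mod 101)
11^16 ≡ 16^2 = 256 ≡ 54 (mod 101)
11^32 ≡ 54^2 = 2916 ≡ 88 (mod 101)
11^64 ≡ 88^2 = 7744 ≡ 68 (mod 101)
100 = 64 + 32 + 4 in binary powers of 2.
So 11^100 ≡ 68 · 88 · 97 ≡ 1 (mod 101).
Since the result is 1, base 11 gives no evidence that 101 is composite.

1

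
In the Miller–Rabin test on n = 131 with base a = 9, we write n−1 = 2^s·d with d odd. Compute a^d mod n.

1

131 − 1 = 130 = 2^1 · 65, so d = 65.
9^1 ≡ 9 (mod 131)
9^2 ≡ 9^2 = 81 ≡ 81 (mod 131)
9^4 ≡ 81^2 = 6561 ≡ 11 (mod 131)
9^8 ≡ 11^2 = 121 ≡ 121 (mod 131)
9^16 ≡ 121^2 = 14641 ≡ 100 (mod 131)
9^32 ≡ 100^2 = 10000 ≡ 44 (mod 131)
9^64 ≡ 44^2 = 1936 ≡ 102 (mod 131)
65 = 64 + 1 in binary powers of 2.
So 9^65 ≡ 102 · 9 ≡ 1 (mod 131).
Since 9^d ≡ 1 (mod 131), base 9 does not prove 131 composite.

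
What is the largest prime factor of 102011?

59

102011 = 7 · 14573
14573 = 13 · 1121
1121 = 19 · 59
59 is prime.
So 102011 = 7 · 13 · 19 · 59; the largest prime factor is 59.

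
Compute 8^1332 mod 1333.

64

8^1 ≡ 8 (mod 1333)
8^2 ≡ 8^2 = 64 ≡ 64 (mod 1333)
8^4 ≡ 64^2 = 4096 ≡ 97 (mod 1333)
8^8 ≡ 97^2 = 9409 ≡ 78 (mod 1333)
8^16 ≡ 78^2 = 6084 ≡ 752 (mod 1333)
8^32 ≡ 752^2 = 565504 ≡ 312 (mod 1333)
8^64 ≡ 312^2 = 97344 ≡ 35 (mod 1333)
8^128 ≡ 35^2 = 1225 ≡ 1225 (mod 1333)
8^256 ≡ 1225^2 = 1500625 ≡ 1000 (mod 1333)
8^512 ≡ 1000^2 = 1000000 ≡ 250 (mod 1333)
8^1024 ≡ 250^2 = 62500 ≡ 1182 (mod 1333)
1332 = 1024 + 256 + 32 + 16 + 4 in binary powers of 2.
So 8^1332 ≡ 1182 · 1000 · 312 · 752 · 97 ≡ 64 (mod 1333).
Since 64 ≠ 1, base 8 is a Fermat witness: 1333 is composite.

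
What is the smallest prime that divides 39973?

71

39973 is odd.
Digit sum 31, not divisible by 3.
Ends in 3: not divisible by 5.
7: 39973 = 7·5710 + 3
11: 39973 = 11·3633 + 10
13: 39973 = 13·3074 + 11
17: 39973 = 17·2351 + 6
19: 39973 = 19·2103 + 16
23: 39973 = 23·1737 + 22
29: 39973 = 29·1378 + 11
31: 39973 = 31·1289 + 14
37: 39973 = 37·1080 + 13
41: 39973 = 41·974 + 39
43: 39973 = 43·929 + 26
47: 39973 = 47·850 + 23
53: 39973 = 53·754 + 11
59: 39973 = 59·677 + 30
61: 39973 = 61·655 + 18
67: 39973 = 67·596 + 41
71: 39973 = 71·563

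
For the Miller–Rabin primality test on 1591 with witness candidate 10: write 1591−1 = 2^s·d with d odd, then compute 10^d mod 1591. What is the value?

1591 − 1 = 1590 = 2^1 · 795, so d = 795.
10^1 ≡ 10 (mod 1591)
10^2 ≡ 10^2 = 100 ≡ 100 (mod 1591)
10^4 ≡ 100^2 = 10000 ≡ 454 (mod 1591)
10^8 ≡ 454^2 = 206116 ≡ 877 (mod 1591)
10^16 ≡ 877^2 = 769129 ≡ 676 (mod 1591)
10^32 ≡ 676^2 = 456976 ≡ 359 (mod 1591)
10^64 ≡ 359^2 = 128881 ≡ 10 (mod 1591)
10^128 ≡ 10^2 = 100 ≡ 100 (mod 1591)
10^256 ≡ 100^2 = 10000 ≡ 454 (mod 1591)
10^512 ≡ 454^2 = 206116 ≡ 877 (mod 1591)
795 = 512 + 256 + 16 + 8 + 2 + 1 in binary powers of 2.
So 10^795 ≡ 877 · 454 · 676 · 877 · 100 · 10 ≡ 778 (mod 1591).
Squaring chain: 778; never reaches −1, so base 10 is a Miller–Rabin witness that 1591 is composite.

778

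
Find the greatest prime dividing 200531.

73

200531 = 41 · 4891
4891 = 67 · 73
73 is prime.
So 200531 = 41 · 67 · 73; the largest prime factor is 73.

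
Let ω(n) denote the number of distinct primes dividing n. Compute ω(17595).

4

17595 = 3^2 · 1955
1955 = 5 · 391
391 = 17 · 23
17595 = 3^2 · 5 · 17 · 23, which has 4 distinct prime factors.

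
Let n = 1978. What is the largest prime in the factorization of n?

43

1978 = 2 · 989
989 = 23 · 43
43 is prime.
So 1978 = 2 · 23 · 43; the largest prime factor is 43.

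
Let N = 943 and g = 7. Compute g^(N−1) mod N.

156

7^1 ≡ 7 (mod 943)
7^2 ≡ 7^2 = 49 ≡ 49 (mod 943)
7^4 ≡ 49^2 = 2401 ≡ 515 (mod 943)
7^8 ≡ 515^2 = 265225 ≡ 242 (mod 943)
7^16 ≡ 242^2 = 58564 ≡ 98 (mod 943)
7^32 ≡ 98^2 = 9604 ≡ 174 (mod 943)
7^64 ≡ 174^2 = 30276 ≡ 100 (mod 943)
7^128 ≡ 100^2 = 10000 ≡ 570 (mod 943)
7^256 ≡ 570^2 = 324900 ≡ 508 (mod 943)
7^512 ≡ 508^2 = 258064 ≡ 625 (mod 943)
942 = 512 + 256 + 128 + 32 + 8 + 4 + 2 in binary powers of 2.
So 7^942 ≡ 625 · 508 · 570 · 174 · 242 · 515 · 49 ≡ 156 (mod 943).
Since 156 ≠ 1, base 7 is a Fermat witness: 943 is composite.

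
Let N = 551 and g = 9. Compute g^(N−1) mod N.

123

9^1 ≡ 9 (mod 551)
9^2 ≡ 9^2 = 81 ≡ 81 (mod 551)
9^4 ≡ 81^2 = 6561 ≡ 500 (mod 551)
9^8 ≡ 500^2 = 250000 ≡ 397 (mod 551)
9^16 ≡ 397^2 = 157609 ≡ 23 (mod 551)
9^32 ≡ 23^2 = 529 ≡ 529 (mod 551)
9^64 ≡ 529^2 = 279841 ≡ 484 (mod 551)
9^128 ≡ 484^2 = 234256 ≡ 81 (mod 551)
9^256 ≡ 81^2 = 6561 ≡ 500 (mod 551)
9^512 ≡ 500^2 = 250000 ≡ 397 (mod 551)
550 = 512 + 32 + 4 + 2 in binary powers of 2.
So 9^550 ≡ 397 · 529 · 500 · 81 ≡ 123 (mod 551).
Since 123 ≠ 1, base 9 is a Fermat witness: 551 is composite.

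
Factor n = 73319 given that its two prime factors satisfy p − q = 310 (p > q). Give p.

Since p = q + 310, we have 73319 = q(q + 310), so q² + 310q − 73319 = 0.
Discriminant: 310² + 4·73319 = 96100 + 293276 = 389376; √389376 = 624.
q = (−310 + 624)/2 = 157, and p = q + 310 = 467.
Check: 157 · 467 = 73319.

467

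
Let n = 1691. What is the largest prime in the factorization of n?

1691 = 19 · 89
89 is prime.
So 1691 = 19 · 89; the largest prime factor is 89.

89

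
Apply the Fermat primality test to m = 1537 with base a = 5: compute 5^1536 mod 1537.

5^1 ≡ 5 (mod 1537)
5^2 ≡ 5^2 = 25 ≡ 25 (mod 1537)
5^4 ≡ 25^2 = 625 ≡ 625 (mod 1537)
5^8 ≡ 625^2 = 390625 ≡ 227 (mod 1537)
5^16 ≡ 227^2 = 51529 ≡ 808 (mod 1537)
5^32 ≡ 808^2 = 652864 ≡ 1176 (mod 1537)
5^64 ≡ 1176^2 = 1382976 ≡ 1213 (mod 1537)
5^128 ≡ 1213^2 = 1471369 ≡ 460 (mod 1537)
5^256 ≡ 460^2 = 211600 ≡ 1031 (mod 1537)
5^512 ≡ 1031^2 = 1062961 ≡ 894 (mod 1537)
5^1024 ≡ 894^2 = 799236 ≡ 1533 (mod 1537)
1536 = 1024 + 512 in binary powers of 2.
So 5^1536 ≡ 1533 · 894 ≡ 1035 (mod 1537).
Since 1035 ≠ 1, base 5 is a Fermat witness: 1537 is composite.

1035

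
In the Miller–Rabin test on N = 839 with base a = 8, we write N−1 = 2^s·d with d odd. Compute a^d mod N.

1

839 − 1 = 838 = 2^1 · 419, so d = 419.
8^1 ≡ 8 (mod 839)
8^2 ≡ 8^2 = 64 ≡ 64 (mod 839)
8^4 ≡ 64^2 = 4096 ≡ 740 (mod 839)
8^8 ≡ 740^2 = 547600 ≡ 572 (mod 839)
8^16 ≡ 572^2 = 327184 ≡ 813 (mod 839)
8^32 ≡ 813^2 = 660969 ≡ 676 (mod 839)
8^64 ≡ 676^2 = 456976 ≡ 560 (mod 839)
8^128 ≡ 560^2 = 313600 ≡ 653 (mod 839)
8^256 ≡ 653^2 = 426409 ≡ 197 (mod 839)
419 = 256 + 128 + 32 + 2 + 1 in binary powers of 2.
So 8^419 ≡ 197 · 653 · 676 · 64 · 8 ≡ 1 (mod 839).
Since 8^d ≡ 1 (mod 839), base 8 does not prove 839 composite.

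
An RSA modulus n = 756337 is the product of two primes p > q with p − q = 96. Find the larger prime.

919

Since p = q + 96, we have 756337 = q(q + 96), so q² + 96q − 756337 = 0.
Discriminant: 96² + 4·756337 = 9216 + 3025348 = 3034564; √3034564 = 1742.
q = (−96 + 1742)/2 = 823, and p = q + 96 = 919.
Check: 823 · 919 = 756337.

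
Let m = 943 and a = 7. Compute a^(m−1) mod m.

7^1 ≡ 7 (mod 943)
7^2 ≡ 7^2 = 49 ≡ 49 (mod 943)
7^4 ≡ 49^2 = 2401 ≡ 515 (mod 943)
7^8 ≡ 515^2 = 265225 ≡ 242 (mod 943)
7^16 ≡ 242^2 = 58564 ≡ 98 (mod 943)
7^32 ≡ 98^2 = 9604 ≡ 174 (mod 943)
7^64 ≡ 174^2 = 30276 ≡ 100 (mod 943)
7^128 ≡ 100^2 = 10000 ≡ 570 (mod 943)
7^256 ≡ 570^2 = 324900 ≡ 508 (mod 943)
7^512 ≡ 508^2 = 258064 ≡ 625 (mod 943)
942 = 512 + 256 + 128 + 32 + 8 + 4 + 2 in binary powers of 2.
So 7^942 ≡ 625 · 508 · 570 · 174 · 242 · 515 · 49 ≡ 156 (mod 943).
Since 156 ≠ 1, base 7 is a Fermat witness: 943 is composite.

156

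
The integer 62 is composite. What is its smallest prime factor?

62 is even: 2 divides it.

2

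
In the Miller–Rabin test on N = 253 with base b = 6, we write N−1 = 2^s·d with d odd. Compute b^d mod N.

253 − 1 = 252 = 2^2 · 63, so d = 63.
6^1 ≡ 6 (mod 253)
6^2 ≡ 6^2 = 36 ≡ 36 (mod 253)
6^4 ≡ 36^2 = 1296 ≡ 31 (mod 253)
6^8 ≡ 31^2 = 961 ≡ 202 (mod 253)
6^16 ≡ 202^2 = 40804 ≡ 71 (mod 253)
6^32 ≡ 71^2 = 5041 ≡ 234 (mod 253)
63 = 32 + 16 + 8 + 4 + 2 + 1 in binary powers of 2.
So 6^63 ≡ 234 · 71 · 202 · 31 · 36 · 6 ≡ 18 (mod 253).
Squaring chain: 18 → 71; never reaches −1, so base 6 is a Miller–Rabin witness that 253 is composite.

18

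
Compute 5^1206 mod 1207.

5^1 ≡ 5 (mod 1207)
5^2 ≡ 5^2 = 25 ≡ 25 (mod 1207)
5^4 ≡ 25^2 = 625 ≡ 625 (mod 1207)
5^8 ≡ 625^2 = 390625 ≡ 764 (mod 1207)
5^16 ≡ 764^2 = 583696 ≡ 715 (mod 1207)
5^32 ≡ 715^2 = 511225 ≡ 664 (mod 1207)
5^64 ≡ 664^2 = 440896 ≡ 341 (mod 1207)
5^128 ≡ 341^2 = 116281 ≡ 409 (mod 1207)
5^256 ≡ 409^2 = 167281 ≡ 715 (mod 1207)
5^512 ≡ 715^2 = 511225 ≡ 664 (mod 1207)
5^1024 ≡ 664^2 = 440896 ≡ 341 (mod 1207)
1206 = 1024 + 128 + 32 + 16 + 4 + 2 in binary powers of 2.
So 5^1206 ≡ 341 · 409 · 664 · 715 · 625 · 25 ≡ 1141 (mod 1207).
Since 1141 ≠ 1, base 5 is a Fermat witness: 1207 is composite.

1141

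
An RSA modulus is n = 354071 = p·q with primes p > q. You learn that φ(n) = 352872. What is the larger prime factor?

677

φ(n) = (p−1)(q−1) = n − (p+q) + 1, so p + q = 354071 − 352872 + 1 = 1200.
p and q are the roots of t² − 1200t + 354071 = 0.
Discriminant: 1200² − 4·354071 = 1440000 − 1416284 = 23716; √23716 = 154.
q = (1200 − 154)/2 = 523, p = (1200 + 154)/2 = 677.
Check: 523 · 677 = 354071.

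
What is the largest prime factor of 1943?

1943 = 29 · 67
67 is prime.
So 1943 = 29 · 67; the largest prime factor is 67.

67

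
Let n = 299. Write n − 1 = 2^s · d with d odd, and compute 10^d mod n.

299 − 1 = 298 = 2^1 · 149, so d = 149.
10^1 ≡ 10 (mod 299)
10^2 ≡ 10^2 = 100 ≡ 100 (mod 299)
10^4 ≡ 100^2 = 10000 ≡ 133 (mod 299)
10^8 ≡ 133^2 = 17689 ≡ 48 (mod 299)
10^16 ≡ 48^2 = 2304 ≡ 211 (mod 299)
10^32 ≡ 211^2 = 44521 ≡ 269 (mod 299)
10^64 ≡ 269^2 = 72361 ≡ 3 (mod 299)
10^128 ≡ 3^2 = 9 ≡ 9 (mod 299)
149 = 128 + 16 + 4 + 1 in binary powers of 2.
So 10^149 ≡ 9 · 211 · 133 · 10 ≡ 17 (mod 299).
Squaring chain: 17; never reaches −1, so base 10 is a Miller–Rabin witness that 299 is composite.

17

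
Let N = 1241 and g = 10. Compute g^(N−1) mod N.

220

10^1 ≡ 10 (mod 1241)
10^2 ≡ 10^2 = 100 ≡ 100 (mod 1241)
10^4 ≡ 100^2 = 10000 ≡ 72 (mod 1241)
10^8 ≡ 72^2 = 5184 ≡ 220 (mod 1241)
10^16 ≡ 220^2 = 48400 ≡ 1 (mod 1241)
10^32 ≡ 1^2 = 1 ≡ 1 (mod 1241)
10^64 ≡ 1^2 = 1 ≡ 1 (mod 1241)
10^128 ≡ 1^2 = 1 ≡ 1 (mod 1241)
10^256 ≡ 1^2 = 1 ≡ 1 (mod 1241)
10^512 ≡ 1^2 = 1 ≡ 1 (mod 1241)
10^1024 ≡ 1^2 = 1 ≡ 1 (mod 1241)
1240 = 1024 + 128 + 64 + 16 + 8 in binary powers of 2.
So 10^1240 ≡ 1 · 1 · 1 · 1 · 220 ≡ 220 (mod 1241).
Since 220 ≠ 1, base 10 is a Fermat witness: 1241 is composite.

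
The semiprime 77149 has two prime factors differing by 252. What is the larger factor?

Since p = q + 252, we have 77149 = q(q + 252), so q² + 252q − 77149 = 0.
Discriminant: 252² + 4·77149 = 63504 + 308596 = 372100; √372100 = 610.
q = (−252 + 610)/2 = 179, and p = q + 252 = 431.
Check: 179 · 431 = 77149.

431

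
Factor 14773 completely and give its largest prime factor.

14773 = 11 · 1343
1343 = 17 · 79
79 is prime.
So 14773 = 11 · 17 · 79; the largest prime factor is 79.

79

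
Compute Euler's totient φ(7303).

Factor: 7303 = 67 · 109.
φ(7303) = (67−1) · (109−1) = 66 · 108 = 7128.

7128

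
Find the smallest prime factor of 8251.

37

8251 is odd.
Digit sum 16, not divisible by 3.
Ends in 1: not divisible by 5.
7: 8251 = 7·1178 + 5
11: 8251 = 11·750 + 1
13: 8251 = 13·634 + 9
17: 8251 = 17·485 + 6
19: 8251 = 19·434 + 5
23: 8251 = 23·358 + 17
29: 8251 = 29·284 + 15
31: 8251 = 31·266 + 5
37: 8251 = 37·223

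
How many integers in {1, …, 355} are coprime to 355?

280

Factor: 355 = 5 · 71.
φ(355) = (5−1) · (71−1) = 4 · 70 = 280.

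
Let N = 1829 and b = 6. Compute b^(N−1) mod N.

6^1 ≡ 6 (mod 1829)
6^2 ≡ 6^2 = 36 ≡ 36 (mod 1829)
6^4 ≡ 36^2 = 1296 ≡ 1296 (mod 1829)
6^8 ≡ 1296^2 = 1679616 ≡ 594 (mod 1829)
6^16 ≡ 594^2 = 352836 ≡ 1668 (mod 1829)
6^32 ≡ 1668^2 = 2782224 ≡ 315 (mod 1829)
6^64 ≡ 315^2 = 99225 ≡ 459 (mod 1829)
6^128 ≡ 459^2 = 210681 ≡ 346 (mod 1829)
6^256 ≡ 346^2 = 119716 ≡ 831 (mod 1829)
6^512 ≡ 831^2 = 690561 ≡ 1028 (mod 1829)
6^1024 ≡ 1028^2 = 1056784 ≡ 1451 (mod 1829)
1828 = 1024 + 512 + 256 + 32 + 4 in binary powers of 2.
So 6^1828 ≡ 1451 · 1028 · 831 · 315 · 1296 ≡ 1823 (mod 1829).
Since 1823 ≠ 1, base 6 is a Fermat witness: 1829 is composite.

1823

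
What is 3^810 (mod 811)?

3^1 ≡ 3 (mod 811)
3^2 ≡ 3^2 = 9 ≡ 9 (mod 811)
3^4 ≡ 9^2 = 81 ≡ 81 (mod 811)
3^8 ≡ 81^2 = 6561 ≡ 73 (mod 811)
3^16 ≡ 73^2 = 5329 ≡ 463 (mod 811)
3^32 ≡ 463^2 = 214369 ≡ 265 (mod 811)
3^64 ≡ 265^2 = 70225 ≡ 479 (mod 811)
3^128 ≡ 479^2 = 229441 ≡ 739 (mod 811)
3^256 ≡ 739^2 = 546121 ≡ 318 (mod 811)
3^512 ≡ 318^2 = 101124 ≡ 560 (mod 811)
810 = 512 + 256 + 32 + 8 + 2 in binary powers of 2.
So 3^810 ≡ 560 · 318 · 265 · 73 · 9 ≡ 1 (mod 811).
Since the result is 1, base 3 gives no evidence that 811 is composite.

1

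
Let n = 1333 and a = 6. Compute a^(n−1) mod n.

6^1 ≡ 6 (mod 1333)
6^2 ≡ 6^2 = 36 ≡ 36 (mod 1333)
6^4 ≡ 36^2 = 1296 ≡ 1296 (mod 1333)
6^8 ≡ 1296^2 = 1679616 ≡ 36 (mod 1333)
6^16 ≡ 36^2 = 1296 ≡ 1296 (mod 1333)
6^32 ≡ 1296^2 = 1679616 ≡ 36 (mod 1333)
6^64 ≡ 36^2 = 1296 ≡ 1296 (mod 1333)
6^128 ≡ 1296^2 = 1679616 ≡ 36 (mod 1333)
6^256 ≡ 36^2 = 1296 ≡ 1296 (mod 1333)
6^512 ≡ 1296^2 = 1679616 ≡ 36 (mod 1333)
6^1024 ≡ 36^2 = 1296 ≡ 1296 (mod 1333)
1332 = 1024 + 256 + 32 + 16 + 4 in binary powers of 2.
So 6^1332 ≡ 1296 · 1296 · 36 · 1296 · 1296 ≡ 1 (mod 1333).
Since the result is 1, base 6 gives no evidence that 1333 is composite.

1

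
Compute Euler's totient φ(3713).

Factor: 3713 = 47 · 79.
φ(3713) = (47−1) · (79−1) = 46 · 78 = 3588.

3588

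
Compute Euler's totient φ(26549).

Factor: 26549 = 139 · 191.
φ(26549) = (139−1) · (191−1) = 138 · 190 = 26220.

26220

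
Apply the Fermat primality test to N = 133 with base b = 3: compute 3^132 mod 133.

3^1 ≡ 3 (mod 133)
3^2 ≡ 3^2 = 9 ≡ 9 (mod 133)
3^4 ≡ 9^2 = 81 ≡ 81 (mod 133)
3^8 ≡ 81^2 = 6561 ≡ 44 (mod 133)
3^16 ≡ 44^2 = 1936 ≡ 74 (mod 133)
3^32 ≡ 74^2 = 5476 ≡ 23 (mod 133)
3^64 ≡ 23^2 = 529 ≡ 130 (mod 133)
3^128 ≡ 130^2 = 16900 ≡ 9 (mod 133)
132 = 128 + 4 in binary powers of 2.
So 3^132 ≡ 9 · 81 ≡ 64 (mod 133).
Since 64 ≠ 1, base 3 is a Fermat witness: 133 is composite.

64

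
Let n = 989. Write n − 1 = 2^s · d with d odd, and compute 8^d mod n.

989 − 1 = 988 = 2^2 · 247, so d = 247.
8^1 ≡ 8 (mod 989)
8^2 ≡ 8^2 = 64 ≡ 64 (mod 989)
8^4 ≡ 64^2 = 4096 ≡ 140 (mod 989)
8^8 ≡ 140^2 = 19600 ≡ 809 (mod 989)
8^16 ≡ 809^2 = 654481 ≡ 752 (mod 989)
8^32 ≡ 752^2 = 565504 ≡ 785 (mod 989)
8^64 ≡ 785^2 = 616225 ≡ 78 (mod 989)
8^128 ≡ 78^2 = 6084 ≡ 150 (mod 989)
247 = 128 + 64 + 32 + 16 + 4 + 2 + 1 in binary powers of 2.
So 8^247 ≡ 150 · 78 · 785 · 752 · 140 · 64 · 8 ≡ 108 (mod 989).
Squaring chain: 108 → 785; never reaches −1, so base 8 is a Miller–Rabin witness that 989 is composite.

108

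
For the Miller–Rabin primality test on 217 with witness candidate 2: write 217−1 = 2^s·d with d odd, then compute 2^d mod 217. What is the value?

217 − 1 = 216 = 2^3 · 27, so d = 27.
2^1 ≡ 2 (mod 217)
2^2 ≡ 2^2 = 4 ≡ 4 (mod 217)
2^4 ≡ 4^2 = 16 ≡ 16 (mod 217)
2^8 ≡ 16^2 = 256 ≡ 39 (mod 217)
2^16 ≡ 39^2 = 1521 ≡ 2 (mod 217)
27 = 16 + 8 + 2 + 1 in binary powers of 2.
So 2^27 ≡ 2 · 39 · 4 · 2 ≡ 190 (mod 217).
Squaring chain: 190 → 78 → 8; never reaches −1, so base 2 is a Miller–Rabin witness that 217 is composite.

190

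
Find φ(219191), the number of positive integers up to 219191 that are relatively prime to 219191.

185760

Factor: 219191 = 7 · 173 · 181.
φ(219191) = (7−1) · (173−1) · (181−1) = 6 · 172 · 180 = 185760.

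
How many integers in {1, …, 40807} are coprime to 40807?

36288

Factor: 40807 = 13 · 43 · 73.
φ(40807) = (13−1) · (43−1) · (73−1) = 12 · 42 · 72 = 36288.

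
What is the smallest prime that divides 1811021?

1811021 is odd.
Digit sum 14, not divisible by 3.
Ends in 1: not divisible by 5.
7: 1811021 = 7·258717 + 2
11: 1811021 = 11·164638 + 3
13: 1811021 = 13·139309 + 4
17: 1811021 = 17·106530 + 11
19: 1811021 = 19·95316 + 17
23: 1811021 = 23·78740 + 1
29: 1811021 = 29·62449

29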